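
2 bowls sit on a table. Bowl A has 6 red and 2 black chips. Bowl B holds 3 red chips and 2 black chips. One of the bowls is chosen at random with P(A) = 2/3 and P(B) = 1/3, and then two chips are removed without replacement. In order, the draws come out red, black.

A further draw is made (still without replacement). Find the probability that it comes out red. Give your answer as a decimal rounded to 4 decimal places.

The likelihood of the observed sequence under each hypothesis: P(data | bowl A) = (6/8)(2/7) = 3/14; P(data | bowl B) = (3/5)(2/4) = 3/10.
The prior-weighted likelihoods are 2/3 · 3/14 = 1/7, 1/3 · 3/10 = 1/10; with total 17/70.
Dividing through by the total gives posterior P(bowl A | data) = 10/17, P(bowl B | data) = 7/17.
The predictive probability is P(red next | data) = (5/6)(10/17) + (2/3)(7/17) = 13/17.

0.7647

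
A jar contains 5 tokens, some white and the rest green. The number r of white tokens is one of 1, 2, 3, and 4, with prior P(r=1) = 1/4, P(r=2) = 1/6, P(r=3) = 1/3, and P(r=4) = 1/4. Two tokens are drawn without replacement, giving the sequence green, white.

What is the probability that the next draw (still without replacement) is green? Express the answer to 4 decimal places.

0.4667

The likelihood of the observed sequence under each hypothesis: P(data | r = 1) = (4/5)(1/4) = 1/5; P(data | r = 2) = (3/5)(2/4) = 3/10; P(data | r = 3) = (2/5)(3/4) = 3/10; P(data | r = 4) = (1/5)(4/4) = 1/5.
Weighting by the prior gives 1/4 · 1/5 = 1/20, 1/6 · 3/10 = 1/20, 1/3 · 3/10 = 1/10, 1/4 · 1/5 = 1/20; summing to 1/4.
Normalising, the posterior is P(r = 1 | data) = 1/5, P(r = 2 | data) = 1/5, P(r = 3 | data) = 2/5, P(r = 4 | data) = 1/5.
So P(green next | data) = Σ P(green next | H) P(H | data) = (1)(1/5) + (2/3)(1/5) + (1/3)(2/5) + (0)(1/5) = 7/15.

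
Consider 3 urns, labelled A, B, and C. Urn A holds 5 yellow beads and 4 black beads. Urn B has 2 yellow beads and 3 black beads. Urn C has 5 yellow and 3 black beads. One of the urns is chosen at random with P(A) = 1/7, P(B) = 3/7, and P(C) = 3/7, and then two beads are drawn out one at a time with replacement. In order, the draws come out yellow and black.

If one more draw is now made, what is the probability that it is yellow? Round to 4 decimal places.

0.5177

The likelihood of the observed sequence under each hypothesis: P(data | urn A) = (5/9)(4/9) = 0.24691; P(data | urn B) = (2/5)(3/5) = 0.24; P(data | urn C) = (5/8)(3/8) = 0.23438.
The prior-weighted likelihoods are 1/7 · 0.24691 = 0.035273, 3/7 · 0.24 = 0.10286, 3/7 · 0.23438 = 0.10045; summing to 0.23858.
The posterior is then P(urn A | data) = 0.14785, P(urn B | data) = 0.43113, P(urn C | data) = 0.42102.
Averaging over the posterior, P(yellow next | data) = (5/9)(0.14785) + (2/5)(0.43113) + (5/8)(0.42102) = 0.51773.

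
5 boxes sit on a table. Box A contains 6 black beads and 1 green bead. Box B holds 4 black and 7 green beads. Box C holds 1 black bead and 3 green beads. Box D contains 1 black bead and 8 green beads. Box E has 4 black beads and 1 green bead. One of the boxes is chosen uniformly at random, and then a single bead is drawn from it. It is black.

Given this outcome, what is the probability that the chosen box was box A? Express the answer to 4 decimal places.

0.3599

Under each hypothesis, the probability of this draw is: P(data | box A) = (6/7) = 0.85714; P(data | box B) = (4/11) = 0.36364; P(data | box C) = (1/4) = 0.25; P(data | box D) = (1/9) = 0.11111; P(data | box E) = (4/5) = 0.8.
The prior-weighted likelihoods are 1/5 · 0.85714 = 0.17143, 1/5 · 0.36364 = 0.072727, 1/5 · 0.25 = 0.05, 1/5 · 0.11111 = 0.022222, 1/5 · 0.8 = 0.16; with total 0.47638.
Therefore the posterior P(box A | data) = (0.17143) / (0.47638) = 0.35986.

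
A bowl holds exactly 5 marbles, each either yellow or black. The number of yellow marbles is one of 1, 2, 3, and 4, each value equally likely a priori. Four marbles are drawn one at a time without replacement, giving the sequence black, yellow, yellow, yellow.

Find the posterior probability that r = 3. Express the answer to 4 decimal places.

0.3333

Compute the likelihood of the observed sequence for each case: P(data | r = 1) = (4/5)(1/4)(0/3) = 0; P(data | r = 2) = (3/5)(2/4)(1/3)(0/2) = 0; P(data | r = 3) = (2/5)(3/4)(2/3)(1/2) = 1/10; P(data | r = 4) = (1/5)(4/4)(3/3)(2/2) = 1/5.
Weighting by the prior gives 1/4 · 0 = 0, 1/4 · 0 = 0, 1/4 · 1/10 = 1/40, 1/4 · 1/5 = 1/20; these sum to 3/40.
Hence P(r = 3 | data) = (1/40) / (3/40) = 1/3.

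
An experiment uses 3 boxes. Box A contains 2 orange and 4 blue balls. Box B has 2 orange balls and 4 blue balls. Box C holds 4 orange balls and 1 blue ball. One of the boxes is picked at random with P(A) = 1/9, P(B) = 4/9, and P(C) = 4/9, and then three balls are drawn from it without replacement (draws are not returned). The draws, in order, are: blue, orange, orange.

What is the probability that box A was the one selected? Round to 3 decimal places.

For each hypothesis, P(data | H) works out to: P(data | box A) = (4/6)(2/5)(1/4) = 1/15; P(data | box B) = (4/6)(2/5)(1/4) = 1/15; P(data | box C) = (1/5)(4/4)(3/3) = 1/5.
Weighting by the prior gives 1/9 · 1/15 = 1/135, 4/9 · 1/15 = 4/135, 4/9 · 1/5 = 4/45; with total 17/135.
Therefore the posterior P(box A | data) = (1/135) / (17/135) = 1/17.

0.059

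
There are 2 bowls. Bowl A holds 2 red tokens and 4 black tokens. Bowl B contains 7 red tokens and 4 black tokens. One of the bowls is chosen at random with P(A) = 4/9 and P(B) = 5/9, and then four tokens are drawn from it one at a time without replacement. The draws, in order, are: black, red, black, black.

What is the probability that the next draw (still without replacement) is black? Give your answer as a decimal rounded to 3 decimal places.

0.441

The likelihood of the observed sequence under each hypothesis: P(data | bowl A) = (4/6)(2/5)(3/4)(2/3) = 0.13333; P(data | bowl B) = (4/11)(7/10)(3/9)(2/8) = 0.021212.
The prior-weighted likelihoods are 4/9 · 0.13333 = 0.059259, 5/9 · 0.021212 = 0.011785; with total 0.071044.
Normalising, the posterior is P(bowl A | data) = 0.83412, P(bowl B | data) = 0.16588.
The predictive probability is P(black next | data) = (1/2)(0.83412) + (1/7)(0.16588) = 0.44076.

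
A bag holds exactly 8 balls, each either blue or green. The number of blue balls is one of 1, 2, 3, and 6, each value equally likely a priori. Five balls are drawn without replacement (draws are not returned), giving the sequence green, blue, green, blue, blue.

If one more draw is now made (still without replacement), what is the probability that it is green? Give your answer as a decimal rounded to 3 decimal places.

0.333

For each hypothesis, P(data | H) works out to: P(data | r = 1) = (7/8)(1/7)(6/6)(0/5) = 0; P(data | r = 2) = (6/8)(2/7)(5/6)(1/5)(0/4) = 0; P(data | r = 3) = (5/8)(3/7)(4/6)(2/5)(1/4) = 1/56; P(data | r = 6) = (2/8)(6/7)(1/6)(5/5)(4/4) = 1/28.
Multiplying each by its prior: 1/4 · 0 = 0, 1/4 · 0 = 0, 1/4 · 1/56 = 1/224, 1/4 · 1/28 = 1/112; with total 3/224.
Dividing through by the total gives posterior P(r = 1 | data) = 0, P(r = 2 | data) = 0, P(r = 3 | data) = 1/3, P(r = 6 | data) = 2/3.
So P(green next | data) = Σ P(green next | H) P(H | data) = (1)(1/3) + (0)(2/3) = 1/3.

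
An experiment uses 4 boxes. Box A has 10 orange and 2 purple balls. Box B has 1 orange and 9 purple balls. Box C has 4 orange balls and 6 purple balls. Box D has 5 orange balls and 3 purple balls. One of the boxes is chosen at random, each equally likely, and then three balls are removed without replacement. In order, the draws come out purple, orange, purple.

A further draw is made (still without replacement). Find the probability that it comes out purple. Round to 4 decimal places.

The likelihood of the observed sequence under each hypothesis: P(data | box A) = (2/12)(10/11)(1/10) = 0.015152; P(data | box B) = (9/10)(1/9)(8/8) = 0.1; P(data | box C) = (6/10)(4/9)(5/8) = 0.16667; P(data | box D) = (3/8)(5/7)(2/6) = 0.089286.
Multiplying each by its prior: 1/4 · 0.015152 = 0.0037879, 1/4 · 0.1 = 0.025, 1/4 · 0.16667 = 0.041667, 1/4 · 0.089286 = 0.022321; these sum to 0.092776.
Dividing through by the total gives posterior P(box A | data) = 0.040828, P(box B | data) = 0.26947, P(box C | data) = 0.44911, P(box D | data) = 0.24059.
So P(purple next | data) = Σ P(purple next | H) P(H | data) = (0)(0.040828) + (1)(0.26947) + (4/7)(0.44911) + (1/5)(0.24059) = 0.57422.

0.5742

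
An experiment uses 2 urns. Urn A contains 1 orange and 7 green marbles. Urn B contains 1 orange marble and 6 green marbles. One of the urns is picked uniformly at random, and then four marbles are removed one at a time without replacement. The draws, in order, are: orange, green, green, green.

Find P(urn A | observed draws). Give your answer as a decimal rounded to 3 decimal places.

For each hypothesis, P(data | H) works out to: P(data | urn A) = (1/8)(7/7)(6/6)(5/5) = 1/8; P(data | urn B) = (1/7)(6/6)(5/5)(4/4) = 1/7.
The prior-weighted likelihoods are 1/2 · 1/8 = 1/16, 1/2 · 1/7 = 1/14; with total 15/112.
Hence P(urn A | data) = (1/16) / (15/112) = 7/15.

0.467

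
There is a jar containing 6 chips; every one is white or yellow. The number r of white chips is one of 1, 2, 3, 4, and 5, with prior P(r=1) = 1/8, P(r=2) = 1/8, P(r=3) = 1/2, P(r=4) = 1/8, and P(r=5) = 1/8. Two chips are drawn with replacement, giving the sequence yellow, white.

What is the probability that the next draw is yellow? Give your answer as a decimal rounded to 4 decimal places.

The likelihood of the observed sequence under each hypothesis: P(data | r = 1) = (5/6)(1/6) = 5/36; P(data | r = 2) = (4/6)(2/6) = 2/9; P(data | r = 3) = (3/6)(3/6) = 1/4; P(data | r = 4) = (2/6)(4/6) = 2/9; P(data | r = 5) = (1/6)(5/6) = 5/36.
The prior-weighted likelihoods are 1/8 · 5/36 = 5/288, 1/8 · 2/9 = 1/36, 1/2 · 1/4 = 1/8, 1/8 · 2/9 = 1/36, 1/8 · 5/36 = 5/288; summing to 31/144.
Dividing through by the total gives posterior P(r = 1 | data) = 5/62, P(r = 2 | data) = 4/31, P(r = 3 | data) = 18/31, P(r = 4 | data) = 4/31, P(r = 5 | data) = 5/62.
So P(yellow next | data) = Σ P(yellow next | H) P(H | data) = (5/6)(5/62) + (2/3)(4/31) + (1/2)(18/31) + (1/3)(4/31) + (1/6)(5/62) = 1/2.

0.5000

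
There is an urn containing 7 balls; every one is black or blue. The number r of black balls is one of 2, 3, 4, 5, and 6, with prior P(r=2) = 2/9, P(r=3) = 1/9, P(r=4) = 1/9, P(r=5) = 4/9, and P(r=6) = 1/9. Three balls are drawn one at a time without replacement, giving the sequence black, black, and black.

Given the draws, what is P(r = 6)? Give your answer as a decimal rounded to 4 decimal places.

The likelihood of the observed sequence under each hypothesis: P(data | r = 2) = (2/7)(1/6)(0/5) = 0; P(data | r = 3) = (3/7)(2/6)(1/5) = 1/35; P(data | r = 4) = (4/7)(3/6)(2/5) = 4/35; P(data | r = 5) = (5/7)(4/6)(3/5) = 2/7; P(data | r = 6) = (6/7)(5/6)(4/5) = 4/7.
Weighting by the prior gives 2/9 · 0 = 0, 1/9 · 1/35 = 1/315, 1/9 · 4/35 = 4/315, 4/9 · 2/7 = 8/63, 1/9 · 4/7 = 4/63; these sum to 13/63.
Hence P(r = 6 | data) = (4/63) / (13/63) = 4/13.

0.3077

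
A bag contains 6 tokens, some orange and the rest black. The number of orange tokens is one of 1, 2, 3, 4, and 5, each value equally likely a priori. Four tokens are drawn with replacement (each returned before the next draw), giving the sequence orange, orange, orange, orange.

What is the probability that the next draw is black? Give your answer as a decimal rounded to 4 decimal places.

0.2467

Under each hypothesis, the probability of the observed sequence is: P(data | r = 1) = (1/6)(1/6)(1/6)(1/6) = 0.0007716; P(data | r = 2) = (2/6)(2/6)(2/6)(2/6) = 0.012346; P(data | r = 3) = (3/6)(3/6)(3/6)(3/6) = 0.0625; P(data | r = 4) = (4/6)(4/6)(4/6)(4/6) = 0.19753; P(data | r = 5) = (5/6)(5/6)(5/6)(5/6) = 0.48225.
Weighting by the prior gives 1/5 · 0.0007716 = 0.00015432, 1/5 · 0.012346 = 0.0024691, 1/5 · 0.0625 = 0.0125, 1/5 · 0.19753 = 0.039506, 1/5 · 0.48225 = 0.096451; these sum to 0.15108.
The posterior is then P(r = 1 | data) = 0.0010215, P(r = 2 | data) = 0.016343, P(r = 3 | data) = 0.082737, P(r = 4 | data) = 0.26149, P(r = 5 | data) = 0.63841.
The predictive probability is P(black next | data) = (5/6)(0.0010215) + (2/3)(0.016343) + (1/2)(0.082737) + (1/3)(0.26149) + (1/6)(0.63841) = 0.24668.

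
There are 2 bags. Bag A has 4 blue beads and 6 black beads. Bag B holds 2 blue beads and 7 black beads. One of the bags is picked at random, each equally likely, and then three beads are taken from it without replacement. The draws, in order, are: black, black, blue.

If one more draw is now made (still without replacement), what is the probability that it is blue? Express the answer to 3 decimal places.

0.298

The likelihood of the observed sequence under each hypothesis: P(data | bag A) = (6/10)(5/9)(4/8) = 1/6; P(data | bag B) = (7/9)(6/8)(2/7) = 1/6.
The prior-weighted likelihoods are 1/2 · 1/6 = 1/12, 1/2 · 1/6 = 1/12; these sum to 1/6.
Dividing through by the total gives posterior P(bag A | data) = 1/2, P(bag B | data) = 1/2.
The predictive probability is P(blue next | data) = (3/7)(1/2) + (1/6)(1/2) = 25/84.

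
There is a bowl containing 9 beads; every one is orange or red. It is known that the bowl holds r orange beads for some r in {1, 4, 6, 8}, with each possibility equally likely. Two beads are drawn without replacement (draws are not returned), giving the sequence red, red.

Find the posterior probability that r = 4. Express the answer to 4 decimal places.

0.2439

The likelihood of the observed sequence under each hypothesis: P(data | r = 1) = (8/9)(7/8) = 7/9; P(data | r = 4) = (5/9)(4/8) = 5/18; P(data | r = 6) = (3/9)(2/8) = 1/12; P(data | r = 8) = (1/9)(0/8) = 0.
Weighting by the prior gives 1/4 · 7/9 = 7/36, 1/4 · 5/18 = 5/72, 1/4 · 1/12 = 1/48, 1/4 · 0 = 0; summing to 41/144.
By Bayes' rule, P(r = 4 | data) = (5/72) / (41/144) = 10/41.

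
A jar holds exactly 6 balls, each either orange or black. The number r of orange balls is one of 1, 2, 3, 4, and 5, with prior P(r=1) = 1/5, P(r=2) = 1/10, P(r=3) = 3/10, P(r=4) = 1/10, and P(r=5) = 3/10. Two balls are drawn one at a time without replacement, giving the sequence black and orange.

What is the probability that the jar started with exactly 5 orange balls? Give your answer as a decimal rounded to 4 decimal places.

The likelihood of the observed sequence under each hypothesis: P(data | r = 1) = (5/6)(1/5) = 1/6; P(data | r = 2) = (4/6)(2/5) = 4/15; P(data | r = 3) = (3/6)(3/5) = 3/10; P(data | r = 4) = (2/6)(4/5) = 4/15; P(data | r = 5) = (1/6)(5/5) = 1/6.
Weighting by the prior gives 1/5 · 1/6 = 1/30, 1/10 · 4/15 = 2/75, 3/10 · 3/10 = 9/100, 1/10 · 4/15 = 2/75, 3/10 · 1/6 = 1/20; summing to 17/75.
Therefore the posterior P(r = 5 | data) = (1/20) / (17/75) = 15/68.

0.2206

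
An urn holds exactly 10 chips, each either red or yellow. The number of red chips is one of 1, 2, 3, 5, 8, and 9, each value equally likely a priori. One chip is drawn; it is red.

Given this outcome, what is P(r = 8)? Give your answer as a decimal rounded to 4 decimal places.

0.2857

The likelihood of this draw under each hypothesis: P(data | r = 1) = (1/10) = 1/10; P(data | r = 2) = (2/10) = 1/5; P(data | r = 3) = (3/10) = 3/10; P(data | r = 5) = (5/10) = 1/2; P(data | r = 8) = (8/10) = 4/5; P(data | r = 9) = (9/10) = 9/10.
Weighting by the prior gives 1/6 · 1/10 = 1/60, 1/6 · 1/5 = 1/30, 1/6 · 3/10 = 1/20, 1/6 · 1/2 = 1/12, 1/6 · 4/5 = 2/15, 1/6 · 9/10 = 3/20; with total 7/15.
Hence P(r = 8 | data) = (2/15) / (7/15) = 2/7.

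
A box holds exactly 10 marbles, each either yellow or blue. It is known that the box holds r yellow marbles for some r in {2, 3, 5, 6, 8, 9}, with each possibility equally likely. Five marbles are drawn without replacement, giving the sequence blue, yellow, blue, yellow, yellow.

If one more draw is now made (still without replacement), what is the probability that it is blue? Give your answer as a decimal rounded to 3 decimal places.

For each hypothesis, P(data | H) works out to: P(data | r = 2) = (8/10)(2/9)(7/8)(1/7)(0/6) = 0; P(data | r = 3) = (7/10)(3/9)(6/8)(2/7)(1/6) = 1/120; P(data | r = 5) = (5/10)(5/9)(4/8)(4/7)(3/6) = 5/126; P(data | r = 6) = (4/10)(6/9)(3/8)(5/7)(4/6) = 1/21; P(data | r = 8) = (2/10)(8/9)(1/8)(7/7)(6/6) = 1/45; P(data | r = 9) = (1/10)(9/9)(0/8) = 0.
Multiplying each by its prior: 1/6 · 0 = 0, 1/6 · 1/120 = 1/720, 1/6 · 5/126 = 5/756, 1/6 · 1/21 = 1/126, 1/6 · 1/45 = 1/270, 1/6 · 0 = 0; with total 11/560.
Dividing through by the total gives posterior P(r = 2 | data) = 0, P(r = 3 | data) = 7/99, P(r = 5 | data) = 100/297, P(r = 6 | data) = 40/99, P(r = 8 | data) = 56/297, P(r = 9 | data) = 0.
So P(blue next | data) = Σ P(blue next | H) P(H | data) = (1)(7/99) + (3/5)(100/297) + (2/5)(40/99) + (0)(56/297) = 43/99.

0.434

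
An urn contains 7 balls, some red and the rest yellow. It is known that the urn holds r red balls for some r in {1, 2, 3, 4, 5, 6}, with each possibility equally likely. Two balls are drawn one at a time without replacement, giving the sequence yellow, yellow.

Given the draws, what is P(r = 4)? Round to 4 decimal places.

The likelihood of the observed sequence under each hypothesis: P(data | r = 1) = (6/7)(5/6) = 5/7; P(data | r = 2) = (5/7)(4/6) = 10/21; P(data | r = 3) = (4/7)(3/6) = 2/7; P(data | r = 4) = (3/7)(2/6) = 1/7; P(data | r = 5) = (2/7)(1/6) = 1/21; P(data | r = 6) = (1/7)(0/6) = 0.
Weighting by the prior gives 1/6 · 5/7 = 5/42, 1/6 · 10/21 = 5/63, 1/6 · 2/7 = 1/21, 1/6 · 1/7 = 1/42, 1/6 · 1/21 = 1/126, 1/6 · 0 = 0; these sum to 5/18.
Therefore the posterior P(r = 4 | data) = (1/42) / (5/18) = 3/35.

0.0857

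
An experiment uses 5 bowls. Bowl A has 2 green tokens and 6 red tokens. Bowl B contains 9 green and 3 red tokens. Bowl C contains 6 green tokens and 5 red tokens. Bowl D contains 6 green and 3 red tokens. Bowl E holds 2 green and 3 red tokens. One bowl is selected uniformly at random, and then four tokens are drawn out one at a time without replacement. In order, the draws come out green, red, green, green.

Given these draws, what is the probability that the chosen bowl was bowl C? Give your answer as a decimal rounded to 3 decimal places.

Compute the likelihood of the observed sequence for each case: P(data | bowl A) = (2/8)(6/7)(1/6)(0/5) = 0; P(data | bowl B) = (9/12)(3/11)(8/10)(7/9) = 0.12727; P(data | bowl C) = (6/11)(5/10)(5/9)(4/8) = 0.075758; P(data | bowl D) = (6/9)(3/8)(5/7)(4/6) = 0.11905; P(data | bowl E) = (2/5)(3/4)(1/3)(0/2) = 0.
Weighting by the prior gives 1/5 · 0 = 0, 1/5 · 0.12727 = 0.025455, 1/5 · 0.075758 = 0.015152, 1/5 · 0.11905 = 0.02381, 1/5 · 0 = 0; these sum to 0.064416.
So P(bowl C | data) = (0.015152) / (0.064416) = 0.23522.

0.235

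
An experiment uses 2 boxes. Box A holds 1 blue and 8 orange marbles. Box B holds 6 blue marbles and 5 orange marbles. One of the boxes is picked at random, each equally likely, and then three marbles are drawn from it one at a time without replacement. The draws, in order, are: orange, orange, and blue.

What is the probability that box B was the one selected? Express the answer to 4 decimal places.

0.5217

Compute the likelihood of the observed sequence for each case: P(data | box A) = (8/9)(7/8)(1/7) = 1/9; P(data | box B) = (5/11)(4/10)(6/9) = 4/33.
The prior-weighted likelihoods are 1/2 · 1/9 = 1/18, 1/2 · 4/33 = 2/33; summing to 23/198.
Therefore the posterior P(box B | data) = (2/33) / (23/198) = 12/23.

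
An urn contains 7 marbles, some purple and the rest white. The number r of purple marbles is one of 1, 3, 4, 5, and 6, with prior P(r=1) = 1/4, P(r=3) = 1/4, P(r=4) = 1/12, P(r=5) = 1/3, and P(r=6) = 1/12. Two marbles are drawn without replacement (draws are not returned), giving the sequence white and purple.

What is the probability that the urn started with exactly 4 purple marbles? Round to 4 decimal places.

For each hypothesis, P(data | H) works out to: P(data | r = 1) = (6/7)(1/6) = 1/7; P(data | r = 3) = (4/7)(3/6) = 2/7; P(data | r = 4) = (3/7)(4/6) = 2/7; P(data | r = 5) = (2/7)(5/6) = 5/21; P(data | r = 6) = (1/7)(6/6) = 1/7.
Multiplying each by its prior: 1/4 · 1/7 = 1/28, 1/4 · 2/7 = 1/14, 1/12 · 2/7 = 1/42, 1/3 · 5/21 = 5/63, 1/12 · 1/7 = 1/84; with total 2/9.
Hence P(r = 4 | data) = (1/42) / (2/9) = 3/28.

0.1071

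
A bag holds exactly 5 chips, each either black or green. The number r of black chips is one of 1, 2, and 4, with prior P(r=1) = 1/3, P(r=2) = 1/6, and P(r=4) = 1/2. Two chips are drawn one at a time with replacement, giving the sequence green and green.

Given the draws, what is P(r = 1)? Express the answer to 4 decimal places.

Under each hypothesis, the probability of the observed sequence is: P(data | r = 1) = (4/5)(4/5) = 16/25; P(data | r = 2) = (3/5)(3/5) = 9/25; P(data | r = 4) = (1/5)(1/5) = 1/25.
Weighting by the prior gives 1/3 · 16/25 = 16/75, 1/6 · 9/25 = 3/50, 1/2 · 1/25 = 1/50; with total 22/75.
By Bayes' rule, P(r = 1 | data) = (16/75) / (22/75) = 8/11.

0.7273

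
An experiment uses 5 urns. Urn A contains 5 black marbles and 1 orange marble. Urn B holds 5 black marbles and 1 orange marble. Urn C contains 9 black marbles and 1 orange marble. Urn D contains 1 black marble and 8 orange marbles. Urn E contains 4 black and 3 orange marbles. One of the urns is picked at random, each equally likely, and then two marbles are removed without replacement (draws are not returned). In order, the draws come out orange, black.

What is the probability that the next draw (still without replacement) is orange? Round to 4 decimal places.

The likelihood of the observed sequence under each hypothesis: P(data | urn A) = (1/6)(5/5) = 0.16667; P(data | urn B) = (1/6)(5/5) = 0.16667; P(data | urn C) = (1/10)(9/9) = 0.1; P(data | urn D) = (8/9)(1/8) = 0.11111; P(data | urn E) = (3/7)(4/6) = 0.28571.
Multiplying each by its prior: 1/5 · 0.16667 = 0.033333, 1/5 · 0.16667 = 0.033333, 1/5 · 0.1 = 0.02, 1/5 · 0.11111 = 0.022222, 1/5 · 0.28571 = 0.057143; these sum to 0.16603.
The posterior is then P(urn A | data) = 0.20076, P(urn B | data) = 0.20076, P(urn C | data) = 0.12046, P(urn D | data) = 0.13384, P(urn E | data) = 0.34417.
So P(orange next | data) = Σ P(orange next | H) P(H | data) = (0)(0.20076) + (0)(0.20076) + (0)(0.12046) + (1)(0.13384) + (2/5)(0.34417) = 0.27151.

0.2715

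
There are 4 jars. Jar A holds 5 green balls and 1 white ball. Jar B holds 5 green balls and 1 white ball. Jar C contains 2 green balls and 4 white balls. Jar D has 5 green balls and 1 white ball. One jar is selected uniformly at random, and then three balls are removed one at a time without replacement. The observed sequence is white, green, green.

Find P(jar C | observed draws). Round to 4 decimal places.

0.1176

The likelihood of the observed sequence under each hypothesis: P(data | jar A) = (1/6)(5/5)(4/4) = 1/6; P(data | jar B) = (1/6)(5/5)(4/4) = 1/6; P(data | jar C) = (4/6)(2/5)(1/4) = 1/15; P(data | jar D) = (1/6)(5/5)(4/4) = 1/6.
Multiplying each by its prior: 1/4 · 1/6 = 1/24, 1/4 · 1/6 = 1/24, 1/4 · 1/15 = 1/60, 1/4 · 1/6 = 1/24; with total 17/120.
Hence P(jar C | data) = (1/60) / (17/120) = 2/17.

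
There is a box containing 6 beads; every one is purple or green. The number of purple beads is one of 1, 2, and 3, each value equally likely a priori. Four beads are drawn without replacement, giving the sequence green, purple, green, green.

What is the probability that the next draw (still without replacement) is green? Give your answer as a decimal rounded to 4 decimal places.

Under each hypothesis, the probability of the observed sequence is: P(data | r = 1) = (5/6)(1/5)(4/4)(3/3) = 1/6; P(data | r = 2) = (4/6)(2/5)(3/4)(2/3) = 2/15; P(data | r = 3) = (3/6)(3/5)(2/4)(1/3) = 1/20.
Weighting by the prior gives 1/3 · 1/6 = 1/18, 1/3 · 2/15 = 2/45, 1/3 · 1/20 = 1/60; these sum to 7/60.
Normalising, the posterior is P(r = 1 | data) = 10/21, P(r = 2 | data) = 8/21, P(r = 3 | data) = 1/7.
So P(green next | data) = Σ P(green next | H) P(H | data) = (1)(10/21) + (1/2)(8/21) + (0)(1/7) = 2/3.

0.6667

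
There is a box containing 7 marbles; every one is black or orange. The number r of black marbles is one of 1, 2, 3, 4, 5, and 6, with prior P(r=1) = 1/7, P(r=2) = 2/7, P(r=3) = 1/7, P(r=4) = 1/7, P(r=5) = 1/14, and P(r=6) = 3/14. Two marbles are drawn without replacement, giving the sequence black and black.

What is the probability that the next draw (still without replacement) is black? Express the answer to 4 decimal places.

Under each hypothesis, the probability of the observed sequence is: P(data | r = 1) = (1/7)(0/6) = 0; P(data | r = 2) = (2/7)(1/6) = 1/21; P(data | r = 3) = (3/7)(2/6) = 1/7; P(data | r = 4) = (4/7)(3/6) = 2/7; P(data | r = 5) = (5/7)(4/6) = 10/21; P(data | r = 6) = (6/7)(5/6) = 5/7.
Multiplying each by its prior: 1/7 · 0 = 0, 2/7 · 1/21 = 2/147, 1/7 · 1/7 = 1/49, 1/7 · 2/7 = 2/49, 1/14 · 10/21 = 5/147, 3/14 · 5/7 = 15/98; with total 11/42.
Normalising, the posterior is P(r = 1 | data) = 0, P(r = 2 | data) = 4/77, P(r = 3 | data) = 6/77, P(r = 4 | data) = 12/77, P(r = 5 | data) = 10/77, P(r = 6 | data) = 45/77.
So P(black next | data) = Σ P(black next | H) P(H | data) = (0)(4/77) + (1/5)(6/77) + (2/5)(12/77) + (3/5)(10/77) + (4/5)(45/77) = 48/77.

0.6234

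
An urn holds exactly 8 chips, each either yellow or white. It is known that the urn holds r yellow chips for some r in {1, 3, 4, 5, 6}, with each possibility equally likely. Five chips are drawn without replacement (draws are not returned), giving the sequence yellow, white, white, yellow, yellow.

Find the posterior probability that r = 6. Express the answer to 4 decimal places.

0.2381

Under each hypothesis, the probability of the observed sequence is: P(data | r = 1) = (1/8)(7/7)(6/6)(0/5) = 0; P(data | r = 3) = (3/8)(5/7)(4/6)(2/5)(1/4) = 1/56; P(data | r = 4) = (4/8)(4/7)(3/6)(3/5)(2/4) = 3/70; P(data | r = 5) = (5/8)(3/7)(2/6)(4/5)(3/4) = 3/56; P(data | r = 6) = (6/8)(2/7)(1/6)(5/5)(4/4) = 1/28.
Weighting by the prior gives 1/5 · 0 = 0, 1/5 · 1/56 = 1/280, 1/5 · 3/70 = 3/350, 1/5 · 3/56 = 3/280, 1/5 · 1/28 = 1/140; with total 3/100.
So P(r = 6 | data) = (1/140) / (3/100) = 5/21.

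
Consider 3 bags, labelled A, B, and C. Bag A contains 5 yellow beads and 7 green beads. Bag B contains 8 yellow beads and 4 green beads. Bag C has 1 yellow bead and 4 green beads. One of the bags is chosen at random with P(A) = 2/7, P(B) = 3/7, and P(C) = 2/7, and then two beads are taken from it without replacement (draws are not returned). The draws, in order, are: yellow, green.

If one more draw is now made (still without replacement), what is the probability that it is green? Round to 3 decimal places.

0.565

The likelihood of the observed sequence under each hypothesis: P(data | bag A) = (5/12)(7/11) = 0.26515; P(data | bag B) = (8/12)(4/11) = 0.24242; P(data | bag C) = (1/5)(4/4) = 0.2.
The prior-weighted likelihoods are 2/7 · 0.26515 = 0.075758, 3/7 · 0.24242 = 0.1039, 2/7 · 0.2 = 0.057143; summing to 0.2368.
Dividing through by the total gives posterior P(bag A | data) = 0.31993, P(bag B | data) = 0.43876, P(bag C | data) = 0.24132.
The predictive probability is P(green next | data) = (3/5)(0.31993) + (3/10)(0.43876) + (1)(0.24132) = 0.5649.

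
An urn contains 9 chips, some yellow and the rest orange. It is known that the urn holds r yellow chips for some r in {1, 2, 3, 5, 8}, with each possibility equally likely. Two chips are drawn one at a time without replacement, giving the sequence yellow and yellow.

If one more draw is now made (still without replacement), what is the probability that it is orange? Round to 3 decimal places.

0.316

The likelihood of the observed sequence under each hypothesis: P(data | r = 1) = (1/9)(0/8) = 0; P(data | r = 2) = (2/9)(1/8) = 1/36; P(data | r = 3) = (3/9)(2/8) = 1/12; P(data | r = 5) = (5/9)(4/8) = 5/18; P(data | r = 8) = (8/9)(7/8) = 7/9.
The prior-weighted likelihoods are 1/5 · 0 = 0, 1/5 · 1/36 = 1/180, 1/5 · 1/12 = 1/60, 1/5 · 5/18 = 1/18, 1/5 · 7/9 = 7/45; with total 7/30.
Normalising, the posterior is P(r = 1 | data) = 0, P(r = 2 | data) = 1/42, P(r = 3 | data) = 1/14, P(r = 5 | data) = 5/21, P(r = 8 | data) = 2/3.
The predictive probability is P(orange next | data) = (1)(1/42) + (6/7)(1/14) + (4/7)(5/21) + (1/7)(2/3) = 31/98.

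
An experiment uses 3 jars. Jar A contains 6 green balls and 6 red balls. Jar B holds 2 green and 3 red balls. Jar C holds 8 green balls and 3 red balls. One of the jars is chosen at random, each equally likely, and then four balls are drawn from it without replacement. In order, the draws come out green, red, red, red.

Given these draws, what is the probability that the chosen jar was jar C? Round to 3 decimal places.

Under each hypothesis, the probability of the observed sequence is: P(data | jar A) = (6/12)(6/11)(5/10)(4/9) = 2/33; P(data | jar B) = (2/5)(3/4)(2/3)(1/2) = 1/10; P(data | jar C) = (8/11)(3/10)(2/9)(1/8) = 1/165.
Multiplying each by its prior: 1/3 · 2/33 = 2/99, 1/3 · 1/10 = 1/30, 1/3 · 1/165 = 1/495; summing to 1/18.
By Bayes' rule, P(jar C | data) = (1/495) / (1/18) = 2/55.

0.036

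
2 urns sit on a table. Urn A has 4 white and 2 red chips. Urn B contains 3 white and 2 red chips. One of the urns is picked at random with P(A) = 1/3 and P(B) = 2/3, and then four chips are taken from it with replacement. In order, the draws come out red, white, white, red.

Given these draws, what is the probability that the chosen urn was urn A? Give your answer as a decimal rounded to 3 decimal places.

0.300

Under each hypothesis, the probability of the observed sequence is: P(data | urn A) = (2/6)(4/6)(4/6)(2/6) = 0.049383; P(data | urn B) = (2/5)(3/5)(3/5)(2/5) = 0.0576.
The prior-weighted likelihoods are 1/3 · 0.049383 = 0.016461, 2/3 · 0.0576 = 0.0384; with total 0.054861.
By Bayes' rule, P(urn A | data) = (0.016461) / (0.054861) = 0.30005.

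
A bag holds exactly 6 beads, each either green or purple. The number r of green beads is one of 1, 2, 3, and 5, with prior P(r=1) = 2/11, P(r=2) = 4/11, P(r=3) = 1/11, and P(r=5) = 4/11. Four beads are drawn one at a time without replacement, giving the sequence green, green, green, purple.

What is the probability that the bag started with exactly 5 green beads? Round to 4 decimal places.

0.9302

For each hypothesis, P(data | H) works out to: P(data | r = 1) = (1/6)(0/5) = 0; P(data | r = 2) = (2/6)(1/5)(0/4) = 0; P(data | r = 3) = (3/6)(2/5)(1/4)(3/3) = 1/20; P(data | r = 5) = (5/6)(4/5)(3/4)(1/3) = 1/6.
Weighting by the prior gives 2/11 · 0 = 0, 4/11 · 0 = 0, 1/11 · 1/20 = 1/220, 4/11 · 1/6 = 2/33; summing to 43/660.
Therefore the posterior P(r = 5 | data) = (2/33) / (43/660) = 40/43.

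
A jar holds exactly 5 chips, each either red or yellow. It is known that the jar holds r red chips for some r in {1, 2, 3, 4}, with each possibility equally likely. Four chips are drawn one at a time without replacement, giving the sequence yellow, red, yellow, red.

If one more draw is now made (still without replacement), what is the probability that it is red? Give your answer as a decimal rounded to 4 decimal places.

Under each hypothesis, the probability of the observed sequence is: P(data | r = 1) = (4/5)(1/4)(3/3)(0/2) = 0; P(data | r = 2) = (3/5)(2/4)(2/3)(1/2) = 1/10; P(data | r = 3) = (2/5)(3/4)(1/3)(2/2) = 1/10; P(data | r = 4) = (1/5)(4/4)(0/3) = 0.
Weighting by the prior gives 1/4 · 0 = 0, 1/4 · 1/10 = 1/40, 1/4 · 1/10 = 1/40, 1/4 · 0 = 0; summing to 1/20.
The posterior is then P(r = 1 | data) = 0, P(r = 2 | data) = 1/2, P(r = 3 | data) = 1/2, P(r = 4 | data) = 0.
So P(red next | data) = Σ P(red next | H) P(H | data) = (0)(1/2) + (1)(1/2) = 1/2.

0.5000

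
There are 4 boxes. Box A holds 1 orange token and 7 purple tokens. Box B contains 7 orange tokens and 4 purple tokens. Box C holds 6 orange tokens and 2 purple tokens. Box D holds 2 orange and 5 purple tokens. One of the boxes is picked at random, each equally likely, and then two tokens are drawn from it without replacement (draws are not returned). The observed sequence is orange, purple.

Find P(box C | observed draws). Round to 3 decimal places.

Compute the likelihood of the observed sequence for each case: P(data | box A) = (1/8)(7/7) = 0.125; P(data | box B) = (7/11)(4/10) = 0.25455; P(data | box C) = (6/8)(2/7) = 0.21429; P(data | box D) = (2/7)(5/6) = 0.2381.
The prior-weighted likelihoods are 1/4 · 0.125 = 0.03125, 1/4 · 0.25455 = 0.063636, 1/4 · 0.21429 = 0.053571, 1/4 · 0.2381 = 0.059524; these sum to 0.20798.
By Bayes' rule, P(box C | data) = (0.053571) / (0.20798) = 0.25758.

0.258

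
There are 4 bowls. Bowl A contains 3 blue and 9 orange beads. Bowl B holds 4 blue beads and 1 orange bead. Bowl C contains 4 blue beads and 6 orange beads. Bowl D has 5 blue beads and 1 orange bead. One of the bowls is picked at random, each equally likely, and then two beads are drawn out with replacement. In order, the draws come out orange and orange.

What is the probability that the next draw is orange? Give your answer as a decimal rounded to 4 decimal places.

0.6569

For each hypothesis, P(data | H) works out to: P(data | bowl A) = (9/12)(9/12) = 0.5625; P(data | bowl B) = (1/5)(1/5) = 0.04; P(data | bowl C) = (6/10)(6/10) = 0.36; P(data | bowl D) = (1/6)(1/6) = 0.027778.
Weighting by the prior gives 1/4 · 0.5625 = 0.14062, 1/4 · 0.04 = 0.01, 1/4 · 0.36 = 0.09, 1/4 · 0.027778 = 0.0069444; summing to 0.24757.
The posterior is then P(bowl A | data) = 0.56802, P(bowl B | data) = 0.040393, P(bowl C | data) = 0.36353, P(bowl D | data) = 0.02805.
The predictive probability is P(orange next | data) = (3/4)(0.56802) + (1/5)(0.040393) + (3/5)(0.36353) + (1/6)(0.02805) = 0.65689.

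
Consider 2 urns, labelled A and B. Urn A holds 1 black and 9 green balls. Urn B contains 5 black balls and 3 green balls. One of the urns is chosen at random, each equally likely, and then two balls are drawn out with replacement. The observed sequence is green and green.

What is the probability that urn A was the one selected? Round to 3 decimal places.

For each hypothesis, P(data | H) works out to: P(data | urn A) = (9/10)(9/10) = 0.81; P(data | urn B) = (3/8)(3/8) = 0.14062.
Multiplying each by its prior: 1/2 · 0.81 = 0.405, 1/2 · 0.14062 = 0.070312; these sum to 0.47531.
So P(urn A | data) = (0.405) / (0.47531) = 0.85207.

0.852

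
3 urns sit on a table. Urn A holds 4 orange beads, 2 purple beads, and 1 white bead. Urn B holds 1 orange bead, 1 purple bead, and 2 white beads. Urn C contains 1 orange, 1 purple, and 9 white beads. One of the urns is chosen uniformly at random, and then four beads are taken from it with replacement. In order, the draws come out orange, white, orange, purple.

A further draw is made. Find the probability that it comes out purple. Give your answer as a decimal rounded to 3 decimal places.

The likelihood of the observed sequence under each hypothesis: P(data | urn A) = (4/7)(1/7)(4/7)(2/7) = 0.013328; P(data | urn B) = (1/4)(2/4)(1/4)(1/4) = 0.0078125; P(data | urn C) = (1/11)(9/11)(1/11)(1/11) = 0.00061471.
The prior-weighted likelihoods are 1/3 · 0.013328 = 0.0044426, 1/3 · 0.0078125 = 0.0026042, 1/3 · 0.00061471 = 0.0002049; summing to 0.0072517.
The posterior is then P(urn A | data) = 0.61263, P(urn B | data) = 0.35911, P(urn C | data) = 0.028256.
The predictive probability is P(purple next | data) = (2/7)(0.61263) + (1/4)(0.35911) + (1/11)(0.028256) = 0.26738.

0.267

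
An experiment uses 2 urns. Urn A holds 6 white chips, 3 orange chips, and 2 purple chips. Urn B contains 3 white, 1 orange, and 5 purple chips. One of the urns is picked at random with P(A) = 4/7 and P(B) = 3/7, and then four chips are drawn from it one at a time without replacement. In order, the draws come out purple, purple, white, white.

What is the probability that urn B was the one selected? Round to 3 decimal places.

0.797

The likelihood of the observed sequence under each hypothesis: P(data | urn A) = (2/11)(1/10)(6/9)(5/8) = 0.0075758; P(data | urn B) = (5/9)(4/8)(3/7)(2/6) = 0.039683.
Multiplying each by its prior: 4/7 · 0.0075758 = 0.004329, 3/7 · 0.039683 = 0.017007; with total 0.021336.
So P(urn B | data) = (0.017007) / (0.021336) = 0.7971.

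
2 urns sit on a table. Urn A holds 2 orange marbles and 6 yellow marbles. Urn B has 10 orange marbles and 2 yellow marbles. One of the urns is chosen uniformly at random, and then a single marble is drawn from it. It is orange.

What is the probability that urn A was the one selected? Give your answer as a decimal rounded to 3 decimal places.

0.231

The likelihood of this draw under each hypothesis: P(data | urn A) = (2/8) = 1/4; P(data | urn B) = (10/12) = 5/6.
Multiplying each by its prior: 1/2 · 1/4 = 1/8, 1/2 · 5/6 = 5/12; these sum to 13/24.
So P(urn A | data) = (1/8) / (13/24) = 3/13.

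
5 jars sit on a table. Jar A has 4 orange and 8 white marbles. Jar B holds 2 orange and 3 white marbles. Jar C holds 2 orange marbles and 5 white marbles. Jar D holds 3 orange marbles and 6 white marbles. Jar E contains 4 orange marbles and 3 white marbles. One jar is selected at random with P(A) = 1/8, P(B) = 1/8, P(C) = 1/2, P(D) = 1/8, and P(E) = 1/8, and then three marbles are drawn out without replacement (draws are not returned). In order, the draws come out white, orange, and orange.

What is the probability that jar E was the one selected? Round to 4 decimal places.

0.2829

Under each hypothesis, the probability of the observed sequence is: P(data | jar A) = (8/12)(4/11)(3/10) = 4/55; P(data | jar B) = (3/5)(2/4)(1/3) = 1/10; P(data | jar C) = (5/7)(2/6)(1/5) = 1/21; P(data | jar D) = (6/9)(3/8)(2/7) = 1/14; P(data | jar E) = (3/7)(4/6)(3/5) = 6/35.
Multiplying each by its prior: 1/8 · 4/55 = 1/110, 1/8 · 1/10 = 1/80, 1/2 · 1/21 = 1/42, 1/8 · 1/14 = 1/112, 1/8 · 6/35 = 3/140; summing to 5/66.
Hence P(jar E | data) = (3/140) / (5/66) = 99/350.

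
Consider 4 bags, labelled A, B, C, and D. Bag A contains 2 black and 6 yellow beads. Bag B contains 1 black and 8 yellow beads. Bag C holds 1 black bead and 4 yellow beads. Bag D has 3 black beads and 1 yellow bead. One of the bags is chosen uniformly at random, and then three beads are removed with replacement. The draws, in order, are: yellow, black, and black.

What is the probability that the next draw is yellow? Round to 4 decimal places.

0.4585

For each hypothesis, P(data | H) works out to: P(data | bag A) = (6/8)(2/8)(2/8) = 0.046875; P(data | bag B) = (8/9)(1/9)(1/9) = 0.010974; P(data | bag C) = (4/5)(1/5)(1/5) = 0.032; P(data | bag D) = (1/4)(3/4)(3/4) = 0.14062.
Weighting by the prior gives 1/4 · 0.046875 = 0.011719, 1/4 · 0.010974 = 0.0027435, 1/4 · 0.032 = 0.008, 1/4 · 0.14062 = 0.035156; these sum to 0.057618.
The posterior is then P(bag A | data) = 0.20339, P(bag B | data) = 0.047615, P(bag C | data) = 0.13884, P(bag D | data) = 0.61016.
The predictive probability is P(yellow next | data) = (3/4)(0.20339) + (8/9)(0.047615) + (4/5)(0.13884) + (1/4)(0.61016) = 0.45848.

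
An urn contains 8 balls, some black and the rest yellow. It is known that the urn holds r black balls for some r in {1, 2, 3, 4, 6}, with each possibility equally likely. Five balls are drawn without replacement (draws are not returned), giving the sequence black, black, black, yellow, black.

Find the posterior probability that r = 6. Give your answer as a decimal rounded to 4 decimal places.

The likelihood of the observed sequence under each hypothesis: P(data | r = 1) = (1/8)(0/7) = 0; P(data | r = 2) = (2/8)(1/7)(0/6) = 0; P(data | r = 3) = (3/8)(2/7)(1/6)(5/5)(0/4) = 0; P(data | r = 4) = (4/8)(3/7)(2/6)(4/5)(1/4) = 1/70; P(data | r = 6) = (6/8)(5/7)(4/6)(2/5)(3/4) = 3/28.
Multiplying each by its prior: 1/5 · 0 = 0, 1/5 · 0 = 0, 1/5 · 0 = 0, 1/5 · 1/70 = 1/350, 1/5 · 3/28 = 3/140; summing to 17/700.
Hence P(r = 6 | data) = (3/140) / (17/700) = 15/17.

0.8824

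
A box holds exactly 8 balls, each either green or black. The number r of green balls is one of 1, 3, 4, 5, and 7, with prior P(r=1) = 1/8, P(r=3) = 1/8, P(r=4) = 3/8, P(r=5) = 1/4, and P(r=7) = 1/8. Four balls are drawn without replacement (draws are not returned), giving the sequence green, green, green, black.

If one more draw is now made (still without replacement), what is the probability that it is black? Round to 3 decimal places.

Compute the likelihood of the observed sequence for each case: P(data | r = 1) = (1/8)(0/7) = 0; P(data | r = 3) = (3/8)(2/7)(1/6)(5/5) = 1/56; P(data | r = 4) = (4/8)(3/7)(2/6)(4/5) = 2/35; P(data | r = 5) = (5/8)(4/7)(3/6)(3/5) = 3/28; P(data | r = 7) = (7/8)(6/7)(5/6)(1/5) = 1/8.
Weighting by the prior gives 1/8 · 0 = 0, 1/8 · 1/56 = 1/448, 3/8 · 2/35 = 3/140, 1/4 · 3/28 = 3/112, 1/8 · 1/8 = 1/64; these sum to 37/560.
The posterior is then P(r = 1 | data) = 0, P(r = 3 | data) = 5/148, P(r = 4 | data) = 12/37, P(r = 5 | data) = 15/37, P(r = 7 | data) = 35/148.
The predictive probability is P(black next | data) = (1)(5/148) + (3/4)(12/37) + (1/2)(15/37) + (0)(35/148) = 71/148.

0.480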